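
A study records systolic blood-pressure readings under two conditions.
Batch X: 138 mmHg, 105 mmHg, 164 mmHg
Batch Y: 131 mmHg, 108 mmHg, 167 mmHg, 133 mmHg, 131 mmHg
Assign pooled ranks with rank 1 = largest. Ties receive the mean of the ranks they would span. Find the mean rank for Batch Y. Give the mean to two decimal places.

Sorted (descending): 167, 164, 138, 133, 131, 131, 108, 105
The 2 values of 131 occupy positions 5–6 → average rank (5+6)/2 = 5.5.
Batch Y values → pooled ranks: 131→5.5, 108→7, 167→1, 133→4, 131→5.5
Mean rank = (5.5 + 7 + 1 + 4 + 5.5) / 5 = 4.60

4.60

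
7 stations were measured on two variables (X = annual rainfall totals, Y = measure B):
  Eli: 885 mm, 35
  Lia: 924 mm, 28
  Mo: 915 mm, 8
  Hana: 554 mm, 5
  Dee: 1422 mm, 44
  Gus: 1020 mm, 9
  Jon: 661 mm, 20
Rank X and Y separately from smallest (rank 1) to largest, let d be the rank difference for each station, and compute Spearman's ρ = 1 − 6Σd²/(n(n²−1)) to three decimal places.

Ranks of variable 1: 3, 5, 4, 1, 7, 6, 2
Ranks of variable 2: 6, 5, 2, 1, 7, 3, 4
d = r₁ − r₂: -3, 0, 2, 0, 0, 3, -2
d²: 9, 0, 4, 0, 0, 9, 4; Σd² = 26
ρ = 1 − 6·26/(7·48) = 1 − 156/336 = 0.536

0.536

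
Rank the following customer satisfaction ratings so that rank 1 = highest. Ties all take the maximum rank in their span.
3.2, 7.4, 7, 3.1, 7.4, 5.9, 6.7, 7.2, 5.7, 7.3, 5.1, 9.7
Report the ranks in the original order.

Sorted (descending): 9.7, 7.4, 7.4, 7.3, 7.2, 7, 6.7, 5.9, 5.7, 5.1, 3.2, 3.1
The 2 values of 7.4 occupy positions 2–3 → each gets rank 3.

11, 3, 6, 12, 3, 8, 7, 5, 9, 4, 10, 1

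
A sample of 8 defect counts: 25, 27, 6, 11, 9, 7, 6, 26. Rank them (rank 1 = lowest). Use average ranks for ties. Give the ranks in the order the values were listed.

6, 8, 1.5, 5, 4, 3, 1.5, 7

Sorted (ascending): 6, 6, 7, 9, 11, 25, 26, 27
The 2 values of 6 occupy positions 1–2 → average rank (1+2)/2 = 1.5.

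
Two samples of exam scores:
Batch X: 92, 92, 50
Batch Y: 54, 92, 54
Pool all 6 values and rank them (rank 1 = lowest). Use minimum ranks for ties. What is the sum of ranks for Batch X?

Sorted (ascending): 50, 54, 54, 92, 92, 92
The 2 values of 54 occupy positions 2–3 → each gets rank 2.
The 3 values of 92 occupy positions 4–6 → each gets rank 4.
Batch X values → pooled ranks: 92→4, 92→4, 50→1
Rank sum = 4 + 4 + 1 = 9

9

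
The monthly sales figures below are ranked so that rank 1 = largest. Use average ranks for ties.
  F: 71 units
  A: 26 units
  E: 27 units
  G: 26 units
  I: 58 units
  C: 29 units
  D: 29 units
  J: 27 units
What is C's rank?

3.5

Sorted (descending): 71, 58, 29, 29, 27, 27, 26, 26
The 2 values of 29 occupy positions 3–4 → average rank (3+4)/2 = 3.5.
The 2 values of 27 occupy positions 5–6 → average rank (5+6)/2 = 5.5.
The 2 values of 26 occupy positions 7–8 → average rank (7+8)/2 = 7.5.
C has value 29 units → rank 3.5.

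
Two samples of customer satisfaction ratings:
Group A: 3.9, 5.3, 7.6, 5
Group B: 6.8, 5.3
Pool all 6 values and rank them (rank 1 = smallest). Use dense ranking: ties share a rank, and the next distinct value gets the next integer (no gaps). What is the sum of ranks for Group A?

Sorted (ascending): 3.9, 5, 5.3, 5.3, 6.8, 7.6
The 2 values of 5.3 share dense rank 3.
Remaining distinct values take the next consecutive integers.
Group A values → pooled ranks: 3.9→1, 5.3→3, 7.6→5, 5→2
Rank sum = 1 + 3 + 5 + 2 = 11

11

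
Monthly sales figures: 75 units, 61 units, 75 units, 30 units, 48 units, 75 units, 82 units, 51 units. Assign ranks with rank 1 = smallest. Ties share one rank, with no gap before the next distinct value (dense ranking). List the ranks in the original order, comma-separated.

5, 4, 5, 1, 2, 5, 6, 3

Sorted (ascending): 30, 48, 51, 61, 75, 75, 75, 82
The 3 values of 75 share dense rank 5.
Remaining distinct values take the next consecutive integers.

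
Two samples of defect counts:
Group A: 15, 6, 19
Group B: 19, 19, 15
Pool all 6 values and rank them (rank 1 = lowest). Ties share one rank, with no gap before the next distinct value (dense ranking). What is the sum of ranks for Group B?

8

Sorted (ascending): 6, 15, 15, 19, 19, 19
The 2 values of 15 share dense rank 2.
The 3 values of 19 share dense rank 3.
Remaining distinct values take the next consecutive integers.
Group B values → pooled ranks: 19→3, 19→3, 15→2
Rank sum = 3 + 3 + 2 = 8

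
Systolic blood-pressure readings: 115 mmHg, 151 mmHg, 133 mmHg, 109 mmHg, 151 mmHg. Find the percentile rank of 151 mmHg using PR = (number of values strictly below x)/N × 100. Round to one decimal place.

N = 5.
Strictly below 151: 3. Equal to 151: 2.
PR = 3/5 × 100 = 60.0

60.0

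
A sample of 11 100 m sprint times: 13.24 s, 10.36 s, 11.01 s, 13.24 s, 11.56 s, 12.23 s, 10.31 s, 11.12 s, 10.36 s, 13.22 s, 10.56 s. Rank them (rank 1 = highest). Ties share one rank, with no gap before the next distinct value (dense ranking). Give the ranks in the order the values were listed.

1, 8, 6, 1, 4, 3, 9, 5, 8, 2, 7

Sorted (descending): 13.24, 13.24, 13.22, 12.23, 11.56, 11.12, 11.01, 10.56, 10.36, 10.36, 10.31
The 2 values of 13.24 share dense rank 1.
The 2 values of 10.36 share dense rank 8.
Remaining distinct values take the next consecutive integers.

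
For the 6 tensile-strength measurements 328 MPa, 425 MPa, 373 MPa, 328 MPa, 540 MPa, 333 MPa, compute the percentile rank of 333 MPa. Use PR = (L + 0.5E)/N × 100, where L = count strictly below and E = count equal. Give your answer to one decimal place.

41.7

N = 6.
Strictly below 333: 2. Equal to 333: 1.
PR = (2 + 0.5·1)/6 × 100 = 41.7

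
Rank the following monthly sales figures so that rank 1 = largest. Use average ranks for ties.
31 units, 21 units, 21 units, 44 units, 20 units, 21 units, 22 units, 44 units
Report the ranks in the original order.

3, 6, 6, 1.5, 8, 6, 4, 1.5

Sorted (descending): 44, 44, 31, 22, 21, 21, 21, 20
The 2 values of 44 occupy positions 1–2 → average rank (1+2)/2 = 1.5.
The 3 values of 21 occupy positions 5–7 → average rank 6.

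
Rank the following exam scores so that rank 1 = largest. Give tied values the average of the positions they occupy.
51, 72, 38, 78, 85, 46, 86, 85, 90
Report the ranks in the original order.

7, 6, 9, 5, 3.5, 8, 2, 3.5, 1

Sorted (descending): 90, 86, 85, 85, 78, 72, 51, 46, 38
The 2 values of 85 occupy positions 3–4 → average rank (3+4)/2 = 3.5.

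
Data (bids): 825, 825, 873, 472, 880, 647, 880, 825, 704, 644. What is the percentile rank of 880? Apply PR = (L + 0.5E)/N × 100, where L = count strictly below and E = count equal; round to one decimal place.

N = 10.
Strictly below 880: 8. Equal to 880: 2.
PR = (8 + 0.5·2)/10 × 100 = 90.0

90.0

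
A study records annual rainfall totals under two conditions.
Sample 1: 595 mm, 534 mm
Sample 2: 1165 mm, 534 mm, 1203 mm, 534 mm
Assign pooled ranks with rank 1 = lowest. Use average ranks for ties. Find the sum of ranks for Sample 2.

Sorted (ascending): 534, 534, 534, 595, 1165, 1203
The 3 values of 534 occupy positions 1–3 → average rank 2.
Sample 2 values → pooled ranks: 1165→5, 534→2, 1203→6, 534→2
Rank sum = 5 + 2 + 6 + 2 = 15

15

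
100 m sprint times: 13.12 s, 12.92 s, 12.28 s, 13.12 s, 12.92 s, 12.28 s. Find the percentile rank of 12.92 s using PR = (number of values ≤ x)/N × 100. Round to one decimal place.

N = 6.
Strictly below 12.92: 2. Equal to 12.92: 2.
PR = 4/6 × 100 = 66.7

66.7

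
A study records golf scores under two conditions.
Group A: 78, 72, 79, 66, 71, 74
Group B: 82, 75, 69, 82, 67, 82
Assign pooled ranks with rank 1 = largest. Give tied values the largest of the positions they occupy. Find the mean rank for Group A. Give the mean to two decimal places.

Sorted (descending): 82, 82, 82, 79, 78, 75, 74, 72, 71, 69, 67, 66
The 3 values of 82 occupy positions 1–3 → each gets rank 3.
Group A values → pooled ranks: 78→5, 72→8, 79→4, 66→12, 71→9, 74→7
Mean rank = (5 + 8 + 4 + 12 + 9 + 7) / 6 = 7.50

7.50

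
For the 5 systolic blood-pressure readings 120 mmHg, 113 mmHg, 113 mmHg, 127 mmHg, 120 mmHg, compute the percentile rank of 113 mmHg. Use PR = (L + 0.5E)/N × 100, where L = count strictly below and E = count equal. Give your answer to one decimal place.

N = 5.
Strictly below 113: 0. Equal to 113: 2.
PR = (0 + 0.5·2)/5 × 100 = 20.0

20.0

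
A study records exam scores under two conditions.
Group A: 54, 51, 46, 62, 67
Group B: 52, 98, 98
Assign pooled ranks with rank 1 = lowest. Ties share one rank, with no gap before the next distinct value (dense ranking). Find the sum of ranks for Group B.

Sorted (ascending): 46, 51, 52, 54, 62, 67, 98, 98
The 2 values of 98 share dense rank 7.
Remaining distinct values take the next consecutive integers.
Group B values → pooled ranks: 52→3, 98→7, 98→7
Rank sum = 3 + 7 + 7 = 17

17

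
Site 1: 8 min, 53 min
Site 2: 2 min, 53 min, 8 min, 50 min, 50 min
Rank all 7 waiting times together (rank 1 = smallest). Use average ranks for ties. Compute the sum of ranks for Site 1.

Sorted (ascending): 2, 8, 8, 50, 50, 53, 53
The 2 values of 8 occupy positions 2–3 → average rank (2+3)/2 = 2.5.
The 2 values of 50 occupy positions 4–5 → average rank (4+5)/2 = 4.5.
The 2 values of 53 occupy positions 6–7 → average rank (6+7)/2 = 6.5.
Site 1 values → pooled ranks: 8→2.5, 53→6.5
Rank sum = 2.5 + 6.5 = 9

9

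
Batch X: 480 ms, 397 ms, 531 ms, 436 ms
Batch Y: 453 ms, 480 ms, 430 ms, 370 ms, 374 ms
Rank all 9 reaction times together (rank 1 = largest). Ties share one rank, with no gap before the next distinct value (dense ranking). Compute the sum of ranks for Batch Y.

Sorted (descending): 531, 480, 480, 453, 436, 430, 397, 374, 370
The 2 values of 480 share dense rank 2.
Remaining distinct values take the next consecutive integers.
Batch Y values → pooled ranks: 453→3, 480→2, 430→5, 370→8, 374→7
Rank sum = 3 + 2 + 5 + 8 + 7 = 25

25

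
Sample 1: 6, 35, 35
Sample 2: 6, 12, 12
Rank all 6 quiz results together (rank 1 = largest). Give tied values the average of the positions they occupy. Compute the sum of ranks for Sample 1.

8.5

Sorted (descending): 35, 35, 12, 12, 6, 6
The 2 values of 35 occupy positions 1–2 → average rank (1+2)/2 = 1.5.
The 2 values of 12 occupy positions 3–4 → average rank (3+4)/2 = 3.5.
The 2 values of 6 occupy positions 5–6 → average rank (5+6)/2 = 5.5.
Sample 1 values → pooled ranks: 6→5.5, 35→1.5, 35→1.5
Rank sum = 5.5 + 1.5 + 1.5 = 8.5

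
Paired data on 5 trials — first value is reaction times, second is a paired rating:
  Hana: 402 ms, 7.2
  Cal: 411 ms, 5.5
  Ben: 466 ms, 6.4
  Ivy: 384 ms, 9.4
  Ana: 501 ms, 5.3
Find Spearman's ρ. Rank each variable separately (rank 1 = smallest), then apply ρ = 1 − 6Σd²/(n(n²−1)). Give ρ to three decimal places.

Ranks of variable 1: 2, 3, 4, 1, 5
Ranks of variable 2: 4, 2, 3, 5, 1
d = r₁ − r₂: -2, 1, 1, -4, 4
d²: 4, 1, 1, 16, 16; Σd² = 38
ρ = 1 − 6·38/(5·24) = 1 − 228/120 = -0.900

-0.900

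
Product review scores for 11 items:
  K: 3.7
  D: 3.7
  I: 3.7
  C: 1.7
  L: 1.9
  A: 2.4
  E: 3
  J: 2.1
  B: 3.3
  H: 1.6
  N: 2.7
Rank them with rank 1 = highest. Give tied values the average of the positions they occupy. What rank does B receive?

Sorted (descending): 3.7, 3.7, 3.7, 3.3, 3, 2.7, 2.4, 2.1, 1.9, 1.7, 1.6
The 3 values of 3.7 occupy positions 1–3 → average rank 2.
B has value 3.3 → rank 4.

4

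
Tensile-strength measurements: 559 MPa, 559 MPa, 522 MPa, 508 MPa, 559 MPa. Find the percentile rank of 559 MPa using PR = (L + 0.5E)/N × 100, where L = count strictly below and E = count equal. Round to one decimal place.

70.0

N = 5.
Strictly below 559: 2. Equal to 559: 3.
PR = (2 + 0.5·3)/5 × 100 = 70.0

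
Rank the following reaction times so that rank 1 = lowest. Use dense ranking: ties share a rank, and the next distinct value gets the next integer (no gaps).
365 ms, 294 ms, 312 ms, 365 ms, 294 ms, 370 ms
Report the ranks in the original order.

Sorted (ascending): 294, 294, 312, 365, 365, 370
The 2 values of 294 share dense rank 1.
The 2 values of 365 share dense rank 3.
Remaining distinct values take the next consecutive integers.

3, 1, 2, 3, 1, 4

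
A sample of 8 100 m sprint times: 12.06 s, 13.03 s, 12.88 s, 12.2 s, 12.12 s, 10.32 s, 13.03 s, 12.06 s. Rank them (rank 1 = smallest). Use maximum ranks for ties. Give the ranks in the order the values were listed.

3, 8, 6, 5, 4, 1, 8, 3

Sorted (ascending): 10.32, 12.06, 12.06, 12.12, 12.2, 12.88, 13.03, 13.03
The 2 values of 12.06 occupy positions 2–3 → each gets rank 3.
The 2 values of 13.03 occupy positions 7–8 → each gets rank 8.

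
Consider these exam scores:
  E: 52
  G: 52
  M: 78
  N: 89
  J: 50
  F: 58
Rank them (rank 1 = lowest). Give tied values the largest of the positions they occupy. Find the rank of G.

Sorted (ascending): 50, 52, 52, 58, 78, 89
The 2 values of 52 occupy positions 2–3 → each gets rank 3.
G has value 52 → rank 3.

3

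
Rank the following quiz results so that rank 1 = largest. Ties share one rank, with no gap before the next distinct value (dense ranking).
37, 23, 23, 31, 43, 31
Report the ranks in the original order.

2, 4, 4, 3, 1, 3

Sorted (descending): 43, 37, 31, 31, 23, 23
The 2 values of 31 share dense rank 3.
The 2 values of 23 share dense rank 4.
Remaining distinct values take the next consecutive integers.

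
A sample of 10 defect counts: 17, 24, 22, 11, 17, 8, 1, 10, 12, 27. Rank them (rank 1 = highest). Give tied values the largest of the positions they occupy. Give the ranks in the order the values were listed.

Sorted (descending): 27, 24, 22, 17, 17, 12, 11, 10, 8, 1
The 2 values of 17 occupy positions 4–5 → each gets rank 5.

5, 2, 3, 7, 5, 9, 10, 8, 6, 1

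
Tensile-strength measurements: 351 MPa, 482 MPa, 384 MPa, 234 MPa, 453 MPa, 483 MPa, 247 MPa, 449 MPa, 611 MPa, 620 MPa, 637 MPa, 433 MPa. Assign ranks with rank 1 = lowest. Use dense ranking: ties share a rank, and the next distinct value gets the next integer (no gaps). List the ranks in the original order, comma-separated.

3, 8, 4, 1, 7, 9, 2, 6, 10, 11, 12, 5

Sorted (ascending): 234, 247, 351, 384, 433, 449, 453, 482, 483, 611, 620, 637
No ties — each value takes its position as its rank.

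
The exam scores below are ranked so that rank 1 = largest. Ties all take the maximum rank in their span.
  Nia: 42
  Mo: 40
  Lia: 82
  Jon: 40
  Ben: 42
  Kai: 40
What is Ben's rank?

Sorted (descending): 82, 42, 42, 40, 40, 40
The 2 values of 42 occupy positions 2–3 → each gets rank 3.
The 3 values of 40 occupy positions 4–6 → each gets rank 6.
Ben has value 42 → rank 3.

3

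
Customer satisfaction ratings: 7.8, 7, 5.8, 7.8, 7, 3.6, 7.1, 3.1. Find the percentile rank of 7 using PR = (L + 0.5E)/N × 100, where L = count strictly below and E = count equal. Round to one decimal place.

50.0

N = 8.
Strictly below 7: 3. Equal to 7: 2.
PR = (3 + 0.5·2)/8 × 100 = 50.0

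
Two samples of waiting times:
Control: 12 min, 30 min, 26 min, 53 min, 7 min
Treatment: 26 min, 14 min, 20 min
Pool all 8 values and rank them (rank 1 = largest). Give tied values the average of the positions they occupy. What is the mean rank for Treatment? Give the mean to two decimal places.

4.83

Sorted (descending): 53, 30, 26, 26, 20, 14, 12, 7
The 2 values of 26 occupy positions 3–4 → average rank (3+4)/2 = 3.5.
Treatment values → pooled ranks: 26→3.5, 14→6, 20→5
Mean rank = (3.5 + 6 + 5) / 3 = 4.83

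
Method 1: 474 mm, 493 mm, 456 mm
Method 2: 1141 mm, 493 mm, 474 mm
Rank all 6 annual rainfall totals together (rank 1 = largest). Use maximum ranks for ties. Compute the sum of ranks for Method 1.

14

Sorted (descending): 1141, 493, 493, 474, 474, 456
The 2 values of 493 occupy positions 2–3 → each gets rank 3.
The 2 values of 474 occupy positions 4–5 → each gets rank 5.
Method 1 values → pooled ranks: 474→5, 493→3, 456→6
Rank sum = 5 + 3 + 6 = 14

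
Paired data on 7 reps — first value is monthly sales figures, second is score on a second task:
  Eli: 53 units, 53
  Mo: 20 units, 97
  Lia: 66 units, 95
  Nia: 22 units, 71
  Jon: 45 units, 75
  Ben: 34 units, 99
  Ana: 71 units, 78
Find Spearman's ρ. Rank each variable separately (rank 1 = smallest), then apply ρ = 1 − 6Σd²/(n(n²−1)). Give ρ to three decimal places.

-0.214

Ranks of variable 1: 5, 1, 6, 2, 4, 3, 7
Ranks of variable 2: 1, 6, 5, 2, 3, 7, 4
d = r₁ − r₂: 4, -5, 1, 0, 1, -4, 3
d²: 16, 25, 1, 0, 1, 16, 9; Σd² = 68
ρ = 1 − 6·68/(7·48) = 1 − 408/336 = -0.214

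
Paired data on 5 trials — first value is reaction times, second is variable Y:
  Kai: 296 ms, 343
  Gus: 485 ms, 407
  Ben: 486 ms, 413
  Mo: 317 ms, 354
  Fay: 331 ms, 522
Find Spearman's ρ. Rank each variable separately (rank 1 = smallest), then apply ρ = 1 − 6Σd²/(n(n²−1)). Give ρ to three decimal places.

Ranks of variable 1: 1, 4, 5, 2, 3
Ranks of variable 2: 1, 3, 4, 2, 5
d = r₁ − r₂: 0, 1, 1, 0, -2
d²: 0, 1, 1, 0, 4; Σd² = 6
ρ = 1 − 6·6/(5·24) = 1 − 36/120 = 0.700

0.700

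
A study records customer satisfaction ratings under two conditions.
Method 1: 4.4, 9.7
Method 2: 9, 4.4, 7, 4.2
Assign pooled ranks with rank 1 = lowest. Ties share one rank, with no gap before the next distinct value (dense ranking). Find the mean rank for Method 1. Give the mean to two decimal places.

3.50

Sorted (ascending): 4.2, 4.4, 4.4, 7, 9, 9.7
The 2 values of 4.4 share dense rank 2.
Remaining distinct values take the next consecutive integers.
Method 1 values → pooled ranks: 4.4→2, 9.7→5
Mean rank = (2 + 5) / 2 = 3.50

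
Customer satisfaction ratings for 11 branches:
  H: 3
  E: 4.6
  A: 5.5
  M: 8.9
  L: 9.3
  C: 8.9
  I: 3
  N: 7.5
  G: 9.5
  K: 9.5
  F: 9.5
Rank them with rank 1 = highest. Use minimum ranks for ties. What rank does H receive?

Sorted (descending): 9.5, 9.5, 9.5, 9.3, 8.9, 8.9, 7.5, 5.5, 4.6, 3, 3
The 3 values of 9.5 occupy positions 1–3 → each gets rank 1.
The 2 values of 8.9 occupy positions 5–6 → each gets rank 5.
The 2 values of 3 occupy positions 10–11 → each gets rank 10.
H has value 3 → rank 10.

10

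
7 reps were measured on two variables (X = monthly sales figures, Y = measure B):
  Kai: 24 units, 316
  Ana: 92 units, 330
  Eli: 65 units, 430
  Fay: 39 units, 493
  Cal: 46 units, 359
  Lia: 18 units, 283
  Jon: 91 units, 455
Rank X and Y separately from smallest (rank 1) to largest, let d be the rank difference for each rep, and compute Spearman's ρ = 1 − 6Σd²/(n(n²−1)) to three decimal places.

Ranks of variable 1: 2, 7, 5, 3, 4, 1, 6
Ranks of variable 2: 2, 3, 5, 7, 4, 1, 6
d = r₁ − r₂: 0, 4, 0, -4, 0, 0, 0
d²: 0, 16, 0, 16, 0, 0, 0; Σd² = 32
ρ = 1 − 6·32/(7·48) = 1 − 192/336 = 0.429

0.429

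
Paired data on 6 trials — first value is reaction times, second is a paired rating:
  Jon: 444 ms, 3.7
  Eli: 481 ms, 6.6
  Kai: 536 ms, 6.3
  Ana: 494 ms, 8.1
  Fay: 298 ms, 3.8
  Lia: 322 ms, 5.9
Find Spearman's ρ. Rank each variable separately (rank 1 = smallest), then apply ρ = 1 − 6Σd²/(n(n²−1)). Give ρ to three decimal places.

0.657

Ranks of variable 1: 3, 4, 6, 5, 1, 2
Ranks of variable 2: 1, 5, 4, 6, 2, 3
d = r₁ − r₂: 2, -1, 2, -1, -1, -1
d²: 4, 1, 4, 1, 1, 1; Σd² = 12
ρ = 1 − 6·12/(6·35) = 1 − 72/210 = 0.657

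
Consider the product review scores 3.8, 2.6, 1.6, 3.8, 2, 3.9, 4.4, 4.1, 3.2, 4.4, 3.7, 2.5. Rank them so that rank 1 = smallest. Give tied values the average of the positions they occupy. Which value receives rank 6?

3.7

Sorted (ascending): 1.6, 2, 2.5, 2.6, 3.2, 3.7, 3.8, 3.8, 3.9, 4.1, 4.4, 4.4
The 2 values of 3.8 occupy positions 7–8 → average rank (7+8)/2 = 7.5.
The 2 values of 4.4 occupy positions 11–12 → average rank (11+12)/2 = 11.5.
Rank 6 → value 3.7.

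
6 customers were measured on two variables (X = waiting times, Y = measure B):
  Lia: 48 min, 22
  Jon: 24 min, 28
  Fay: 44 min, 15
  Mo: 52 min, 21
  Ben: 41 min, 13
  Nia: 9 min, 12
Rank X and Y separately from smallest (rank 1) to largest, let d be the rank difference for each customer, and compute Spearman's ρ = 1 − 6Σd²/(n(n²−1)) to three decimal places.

0.371

Ranks of variable 1: 5, 2, 4, 6, 3, 1
Ranks of variable 2: 5, 6, 3, 4, 2, 1
d = r₁ − r₂: 0, -4, 1, 2, 1, 0
d²: 0, 16, 1, 4, 1, 0; Σd² = 22
ρ = 1 − 6·22/(6·35) = 1 − 132/210 = 0.371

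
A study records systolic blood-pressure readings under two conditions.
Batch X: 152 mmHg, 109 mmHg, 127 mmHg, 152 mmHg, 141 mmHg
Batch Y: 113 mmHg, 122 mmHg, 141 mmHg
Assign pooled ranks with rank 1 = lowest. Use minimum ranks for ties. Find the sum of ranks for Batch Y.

Sorted (ascending): 109, 113, 122, 127, 141, 141, 152, 152
The 2 values of 141 occupy positions 5–6 → each gets rank 5.
The 2 values of 152 occupy positions 7–8 → each gets rank 7.
Batch Y values → pooled ranks: 113→2, 122→3, 141→5
Rank sum = 2 + 3 + 5 = 10

10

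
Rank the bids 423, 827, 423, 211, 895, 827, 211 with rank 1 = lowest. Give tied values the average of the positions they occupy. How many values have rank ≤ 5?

Sorted (ascending): 211, 211, 423, 423, 827, 827, 895
The 2 values of 211 occupy positions 1–2 → average rank (1+2)/2 = 1.5.
The 2 values of 423 occupy positions 3–4 → average rank (3+4)/2 = 3.5.
The 2 values of 827 occupy positions 5–6 → average rank (5+6)/2 = 5.5.
Ranks ≤ 5: {1.5, 1.5, 3.5, 3.5} → 4 values.

4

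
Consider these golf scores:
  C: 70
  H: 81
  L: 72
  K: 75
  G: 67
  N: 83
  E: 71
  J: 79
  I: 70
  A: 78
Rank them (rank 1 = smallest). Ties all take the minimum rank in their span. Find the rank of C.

2

Sorted (ascending): 67, 70, 70, 71, 72, 75, 78, 79, 81, 83
The 2 values of 70 occupy positions 2–3 → each gets rank 2.
C has value 70 → rank 2.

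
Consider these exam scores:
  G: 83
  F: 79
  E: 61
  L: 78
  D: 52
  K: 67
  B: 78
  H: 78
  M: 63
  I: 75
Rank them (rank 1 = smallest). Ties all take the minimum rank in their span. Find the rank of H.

6

Sorted (ascending): 52, 61, 63, 67, 75, 78, 78, 78, 79, 83
The 3 values of 78 occupy positions 6–8 → each gets rank 6.
H has value 78 → rank 6.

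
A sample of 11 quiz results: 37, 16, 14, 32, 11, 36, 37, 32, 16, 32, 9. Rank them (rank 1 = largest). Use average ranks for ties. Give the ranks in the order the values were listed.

1.5, 7.5, 9, 5, 10, 3, 1.5, 5, 7.5, 5, 11

Sorted (descending): 37, 37, 36, 32, 32, 32, 16, 16, 14, 11, 9
The 2 values of 37 occupy positions 1–2 → average rank (1+2)/2 = 1.5.
The 3 values of 32 occupy positions 4–6 → average rank 5.
The 2 values of 16 occupy positions 7–8 → average rank (7+8)/2 = 7.5.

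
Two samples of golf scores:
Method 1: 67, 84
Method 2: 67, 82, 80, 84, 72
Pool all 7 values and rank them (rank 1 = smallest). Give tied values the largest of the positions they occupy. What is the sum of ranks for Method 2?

Sorted (ascending): 67, 67, 72, 80, 82, 84, 84
The 2 values of 67 occupy positions 1–2 → each gets rank 2.
The 2 values of 84 occupy positions 6–7 → each gets rank 7.
Method 2 values → pooled ranks: 67→2, 82→5, 80→4, 84→7, 72→3
Rank sum = 2 + 5 + 4 + 7 + 3 = 21

21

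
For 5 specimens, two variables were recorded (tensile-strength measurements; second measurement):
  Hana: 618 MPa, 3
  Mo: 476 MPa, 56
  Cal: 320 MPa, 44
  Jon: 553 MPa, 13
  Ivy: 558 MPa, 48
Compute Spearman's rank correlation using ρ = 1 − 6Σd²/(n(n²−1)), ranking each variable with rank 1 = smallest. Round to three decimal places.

-0.500

Ranks of variable 1: 5, 2, 1, 3, 4
Ranks of variable 2: 1, 5, 3, 2, 4
d = r₁ − r₂: 4, -3, -2, 1, 0
d²: 16, 9, 4, 1, 0; Σd² = 30
ρ = 1 − 6·30/(5·24) = 1 − 180/120 = -0.500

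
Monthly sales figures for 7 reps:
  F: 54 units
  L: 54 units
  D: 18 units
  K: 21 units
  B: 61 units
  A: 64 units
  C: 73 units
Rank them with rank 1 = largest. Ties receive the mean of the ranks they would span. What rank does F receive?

4.5

Sorted (descending): 73, 64, 61, 54, 54, 21, 18
The 2 values of 54 occupy positions 4–5 → average rank (4+5)/2 = 4.5.
F has value 54 units → rank 4.5.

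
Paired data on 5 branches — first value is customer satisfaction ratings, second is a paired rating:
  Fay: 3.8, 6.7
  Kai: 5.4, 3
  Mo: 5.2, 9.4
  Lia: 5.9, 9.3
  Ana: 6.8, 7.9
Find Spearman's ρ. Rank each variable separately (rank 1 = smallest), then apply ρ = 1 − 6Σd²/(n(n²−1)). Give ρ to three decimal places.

Ranks of variable 1: 1, 3, 2, 4, 5
Ranks of variable 2: 2, 1, 5, 4, 3
d = r₁ − r₂: -1, 2, -3, 0, 2
d²: 1, 4, 9, 0, 4; Σd² = 18
ρ = 1 − 6·18/(5·24) = 1 − 108/120 = 0.100

0.100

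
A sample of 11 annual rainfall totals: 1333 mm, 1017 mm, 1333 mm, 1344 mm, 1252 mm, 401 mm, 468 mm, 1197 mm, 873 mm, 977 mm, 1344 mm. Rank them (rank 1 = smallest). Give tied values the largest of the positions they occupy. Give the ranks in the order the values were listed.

9, 5, 9, 11, 7, 1, 2, 6, 3, 4, 11

Sorted (ascending): 401, 468, 873, 977, 1017, 1197, 1252, 1333, 1333, 1344, 1344
The 2 values of 1333 occupy positions 8–9 → each gets rank 9.
The 2 values of 1344 occupy positions 10–11 → each gets rank 11.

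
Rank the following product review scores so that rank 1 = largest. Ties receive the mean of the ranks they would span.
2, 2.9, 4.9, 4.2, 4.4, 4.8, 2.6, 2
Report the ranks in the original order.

Sorted (descending): 4.9, 4.8, 4.4, 4.2, 2.9, 2.6, 2, 2
The 2 values of 2 occupy positions 7–8 → average rank (7+8)/2 = 7.5.

7.5, 5, 1, 4, 3, 2, 6, 7.5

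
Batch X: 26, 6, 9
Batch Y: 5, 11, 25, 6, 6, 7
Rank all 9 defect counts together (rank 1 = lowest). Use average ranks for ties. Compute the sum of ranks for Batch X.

Sorted (ascending): 5, 6, 6, 6, 7, 9, 11, 25, 26
The 3 values of 6 occupy positions 2–4 → average rank 3.
Batch X values → pooled ranks: 26→9, 6→3, 9→6
Rank sum = 9 + 3 + 6 = 18

18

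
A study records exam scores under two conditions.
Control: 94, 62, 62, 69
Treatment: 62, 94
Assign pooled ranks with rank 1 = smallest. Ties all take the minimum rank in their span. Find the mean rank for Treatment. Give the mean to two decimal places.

Sorted (ascending): 62, 62, 62, 69, 94, 94
The 3 values of 62 occupy positions 1–3 → each gets rank 1.
The 2 values of 94 occupy positions 5–6 → each gets rank 5.
Treatment values → pooled ranks: 62→1, 94→5
Mean rank = (1 + 5) / 2 = 3.00

3.00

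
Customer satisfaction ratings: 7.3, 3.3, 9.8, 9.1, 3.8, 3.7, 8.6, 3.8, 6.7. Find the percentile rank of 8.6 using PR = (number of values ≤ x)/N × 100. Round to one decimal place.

N = 9.
Strictly below 8.6: 6. Equal to 8.6: 1.
PR = 7/9 × 100 = 77.8

77.8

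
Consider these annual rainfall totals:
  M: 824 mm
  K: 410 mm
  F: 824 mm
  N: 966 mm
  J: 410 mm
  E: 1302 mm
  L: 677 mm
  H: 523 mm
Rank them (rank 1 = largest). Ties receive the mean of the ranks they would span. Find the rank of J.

7.5

Sorted (descending): 1302, 966, 824, 824, 677, 523, 410, 410
The 2 values of 824 occupy positions 3–4 → average rank (3+4)/2 = 3.5.
The 2 values of 410 occupy positions 7–8 → average rank (7+8)/2 = 7.5.
J has value 410 mm → rank 7.5.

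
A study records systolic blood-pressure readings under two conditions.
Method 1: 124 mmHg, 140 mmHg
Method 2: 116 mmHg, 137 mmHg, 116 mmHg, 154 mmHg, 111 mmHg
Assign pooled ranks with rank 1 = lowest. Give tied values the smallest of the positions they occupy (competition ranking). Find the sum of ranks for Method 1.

10

Sorted (ascending): 111, 116, 116, 124, 137, 140, 154
The 2 values of 116 occupy positions 2–3 → each gets rank 2.
Method 1 values → pooled ranks: 124→4, 140→6
Rank sum = 4 + 6 = 10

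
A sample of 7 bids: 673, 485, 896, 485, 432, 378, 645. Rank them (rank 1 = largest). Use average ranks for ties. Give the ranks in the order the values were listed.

Sorted (descending): 896, 673, 645, 485, 485, 432, 378
The 2 values of 485 occupy positions 4–5 → average rank (4+5)/2 = 4.5.

2, 4.5, 1, 4.5, 6, 7, 3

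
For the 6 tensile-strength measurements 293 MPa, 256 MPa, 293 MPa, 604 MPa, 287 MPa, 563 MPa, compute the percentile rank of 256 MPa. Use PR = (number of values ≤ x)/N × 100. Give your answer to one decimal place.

N = 6.
Strictly below 256: 0. Equal to 256: 1.
PR = 1/6 × 100 = 16.7

16.7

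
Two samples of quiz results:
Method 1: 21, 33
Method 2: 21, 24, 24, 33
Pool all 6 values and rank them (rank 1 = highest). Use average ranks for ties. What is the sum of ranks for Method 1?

7

Sorted (descending): 33, 33, 24, 24, 21, 21
The 2 values of 33 occupy positions 1–2 → average rank (1+2)/2 = 1.5.
The 2 values of 24 occupy positions 3–4 → average rank (3+4)/2 = 3.5.
The 2 values of 21 occupy positions 5–6 → average rank (5+6)/2 = 5.5.
Method 1 values → pooled ranks: 21→5.5, 33→1.5
Rank sum = 5.5 + 1.5 = 7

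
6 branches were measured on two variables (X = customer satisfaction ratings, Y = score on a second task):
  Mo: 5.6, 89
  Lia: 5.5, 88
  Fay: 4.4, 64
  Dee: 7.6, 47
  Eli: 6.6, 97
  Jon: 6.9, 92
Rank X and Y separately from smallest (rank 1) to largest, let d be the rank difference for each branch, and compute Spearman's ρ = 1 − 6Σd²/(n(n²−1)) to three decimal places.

Ranks of variable 1: 3, 2, 1, 6, 4, 5
Ranks of variable 2: 4, 3, 2, 1, 6, 5
d = r₁ − r₂: -1, -1, -1, 5, -2, 0
d²: 1, 1, 1, 25, 4, 0; Σd² = 32
ρ = 1 − 6·32/(6·35) = 1 − 192/210 = 0.086

0.086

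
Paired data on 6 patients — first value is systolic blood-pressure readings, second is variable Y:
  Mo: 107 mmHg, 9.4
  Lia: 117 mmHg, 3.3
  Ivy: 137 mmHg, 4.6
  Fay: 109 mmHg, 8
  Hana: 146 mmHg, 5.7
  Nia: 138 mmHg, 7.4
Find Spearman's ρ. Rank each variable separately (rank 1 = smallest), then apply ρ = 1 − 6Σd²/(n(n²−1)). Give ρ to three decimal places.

Ranks of variable 1: 1, 3, 4, 2, 6, 5
Ranks of variable 2: 6, 1, 2, 5, 3, 4
d = r₁ − r₂: -5, 2, 2, -3, 3, 1
d²: 25, 4, 4, 9, 9, 1; Σd² = 52
ρ = 1 − 6·52/(6·35) = 1 − 312/210 = -0.486

-0.486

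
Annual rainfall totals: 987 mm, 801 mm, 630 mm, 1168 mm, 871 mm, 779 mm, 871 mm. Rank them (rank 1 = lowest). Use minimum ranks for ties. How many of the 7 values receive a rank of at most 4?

Sorted (ascending): 630, 779, 801, 871, 871, 987, 1168
The 2 values of 871 occupy positions 4–5 → each gets rank 4.
Ranks ≤ 4: {1, 2, 3, 4, 4} → 5 values.

5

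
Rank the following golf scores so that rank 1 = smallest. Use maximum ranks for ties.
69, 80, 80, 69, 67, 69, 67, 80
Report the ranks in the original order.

Sorted (ascending): 67, 67, 69, 69, 69, 80, 80, 80
The 2 values of 67 occupy positions 1–2 → each gets rank 2.
The 3 values of 69 occupy positions 3–5 → each gets rank 5.
The 3 values of 80 occupy positions 6–8 → each gets rank 8.

5, 8, 8, 5, 2, 5, 2, 8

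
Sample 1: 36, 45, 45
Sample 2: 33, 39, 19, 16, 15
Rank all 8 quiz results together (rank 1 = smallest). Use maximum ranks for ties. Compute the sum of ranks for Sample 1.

Sorted (ascending): 15, 16, 19, 33, 36, 39, 45, 45
The 2 values of 45 occupy positions 7–8 → each gets rank 8.
Sample 1 values → pooled ranks: 36→5, 45→8, 45→8
Rank sum = 5 + 8 + 8 = 21

21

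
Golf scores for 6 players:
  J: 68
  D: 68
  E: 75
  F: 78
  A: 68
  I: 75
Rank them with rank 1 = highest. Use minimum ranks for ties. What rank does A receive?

4

Sorted (descending): 78, 75, 75, 68, 68, 68
The 2 values of 75 occupy positions 2–3 → each gets rank 2.
The 3 values of 68 occupy positions 4–6 → each gets rank 4.
A has value 68 → rank 4.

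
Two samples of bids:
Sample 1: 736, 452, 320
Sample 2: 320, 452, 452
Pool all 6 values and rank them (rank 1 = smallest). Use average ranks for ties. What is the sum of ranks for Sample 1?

Sorted (ascending): 320, 320, 452, 452, 452, 736
The 2 values of 320 occupy positions 1–2 → average rank (1+2)/2 = 1.5.
The 3 values of 452 occupy positions 3–5 → average rank 4.
Sample 1 values → pooled ranks: 736→6, 452→4, 320→1.5
Rank sum = 6 + 4 + 1.5 = 11.5

11.5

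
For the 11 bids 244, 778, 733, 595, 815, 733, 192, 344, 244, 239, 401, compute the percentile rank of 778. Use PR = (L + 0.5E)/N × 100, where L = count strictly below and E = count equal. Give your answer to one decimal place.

N = 11.
Strictly below 778: 9. Equal to 778: 1.
PR = (9 + 0.5·1)/11 × 100 = 86.4

86.4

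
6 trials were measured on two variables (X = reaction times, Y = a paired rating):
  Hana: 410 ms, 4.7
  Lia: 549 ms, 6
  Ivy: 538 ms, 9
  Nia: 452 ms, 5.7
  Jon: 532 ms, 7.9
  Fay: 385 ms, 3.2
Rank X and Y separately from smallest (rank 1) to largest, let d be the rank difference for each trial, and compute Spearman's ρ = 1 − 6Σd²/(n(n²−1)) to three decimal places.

Ranks of variable 1: 2, 6, 5, 3, 4, 1
Ranks of variable 2: 2, 4, 6, 3, 5, 1
d = r₁ − r₂: 0, 2, -1, 0, -1, 0
d²: 0, 4, 1, 0, 1, 0; Σd² = 6
ρ = 1 − 6·6/(6·35) = 1 − 36/210 = 0.829

0.829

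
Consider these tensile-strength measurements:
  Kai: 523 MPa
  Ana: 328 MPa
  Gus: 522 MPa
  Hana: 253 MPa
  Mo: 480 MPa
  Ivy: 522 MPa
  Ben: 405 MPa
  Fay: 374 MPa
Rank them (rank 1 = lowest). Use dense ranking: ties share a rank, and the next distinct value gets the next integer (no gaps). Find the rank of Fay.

Sorted (ascending): 253, 328, 374, 405, 480, 522, 522, 523
The 2 values of 522 share dense rank 6.
Remaining distinct values take the next consecutive integers.
Fay has value 374 MPa → rank 3.

3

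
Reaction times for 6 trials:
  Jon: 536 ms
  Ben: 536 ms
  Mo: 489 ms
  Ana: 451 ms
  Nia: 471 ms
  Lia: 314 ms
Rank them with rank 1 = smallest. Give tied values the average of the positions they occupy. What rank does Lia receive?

1

Sorted (ascending): 314, 451, 471, 489, 536, 536
The 2 values of 536 occupy positions 5–6 → average rank (5+6)/2 = 5.5.
Lia has value 314 ms → rank 1.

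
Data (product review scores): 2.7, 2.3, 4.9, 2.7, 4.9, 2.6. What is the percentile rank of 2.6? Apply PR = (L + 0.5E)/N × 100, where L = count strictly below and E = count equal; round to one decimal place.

N = 6.
Strictly below 2.6: 1. Equal to 2.6: 1.
PR = (1 + 0.5·1)/6 × 100 = 25.0

25.0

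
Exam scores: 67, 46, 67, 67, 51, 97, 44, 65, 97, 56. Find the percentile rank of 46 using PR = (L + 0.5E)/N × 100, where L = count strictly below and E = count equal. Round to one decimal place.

N = 10.
Strictly below 46: 1. Equal to 46: 1.
PR = (1 + 0.5·1)/10 × 100 = 15.0

15.0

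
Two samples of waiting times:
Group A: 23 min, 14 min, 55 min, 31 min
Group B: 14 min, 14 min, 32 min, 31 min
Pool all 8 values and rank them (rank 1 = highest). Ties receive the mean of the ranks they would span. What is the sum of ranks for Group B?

Sorted (descending): 55, 32, 31, 31, 23, 14, 14, 14
The 2 values of 31 occupy positions 3–4 → average rank (3+4)/2 = 3.5.
The 3 values of 14 occupy positions 6–8 → average rank 7.
Group B values → pooled ranks: 14→7, 14→7, 32→2, 31→3.5
Rank sum = 7 + 7 + 2 + 3.5 = 19.5

19.5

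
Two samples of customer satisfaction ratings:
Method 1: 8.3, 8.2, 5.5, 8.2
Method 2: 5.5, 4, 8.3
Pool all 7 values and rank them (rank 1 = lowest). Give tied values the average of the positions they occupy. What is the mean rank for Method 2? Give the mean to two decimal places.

3.33

Sorted (ascending): 4, 5.5, 5.5, 8.2, 8.2, 8.3, 8.3
The 2 values of 5.5 occupy positions 2–3 → average rank (2+3)/2 = 2.5.
The 2 values of 8.2 occupy positions 4–5 → average rank (4+5)/2 = 4.5.
The 2 values of 8.3 occupy positions 6–7 → average rank (6+7)/2 = 6.5.
Method 2 values → pooled ranks: 5.5→2.5, 4→1, 8.3→6.5
Mean rank = (2.5 + 1 + 6.5) / 3 = 3.33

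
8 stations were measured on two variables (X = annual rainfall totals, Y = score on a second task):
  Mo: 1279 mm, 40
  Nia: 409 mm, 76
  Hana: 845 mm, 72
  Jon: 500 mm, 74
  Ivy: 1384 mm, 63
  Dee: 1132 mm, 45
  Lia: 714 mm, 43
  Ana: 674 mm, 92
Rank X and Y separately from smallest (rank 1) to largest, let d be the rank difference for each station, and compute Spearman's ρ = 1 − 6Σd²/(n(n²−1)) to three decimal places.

Ranks of variable 1: 7, 1, 5, 2, 8, 6, 4, 3
Ranks of variable 2: 1, 7, 5, 6, 4, 3, 2, 8
d = r₁ − r₂: 6, -6, 0, -4, 4, 3, 2, -5
d²: 36, 36, 0, 16, 16, 9, 4, 25; Σd² = 142
ρ = 1 − 6·142/(8·63) = 1 − 852/504 = -0.690

-0.690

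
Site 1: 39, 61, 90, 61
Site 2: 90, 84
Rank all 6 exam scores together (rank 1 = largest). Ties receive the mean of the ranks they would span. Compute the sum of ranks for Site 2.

Sorted (descending): 90, 90, 84, 61, 61, 39
The 2 values of 90 occupy positions 1–2 → average rank (1+2)/2 = 1.5.
The 2 values of 61 occupy positions 4–5 → average rank (4+5)/2 = 4.5.
Site 2 values → pooled ranks: 90→1.5, 84→3
Rank sum = 1.5 + 3 = 4.5

4.5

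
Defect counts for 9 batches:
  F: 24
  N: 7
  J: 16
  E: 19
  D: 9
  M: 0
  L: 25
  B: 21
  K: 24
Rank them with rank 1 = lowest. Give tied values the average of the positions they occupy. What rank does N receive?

Sorted (ascending): 0, 7, 9, 16, 19, 21, 24, 24, 25
The 2 values of 24 occupy positions 7–8 → average rank (7+8)/2 = 7.5.
N has value 7 → rank 2.

2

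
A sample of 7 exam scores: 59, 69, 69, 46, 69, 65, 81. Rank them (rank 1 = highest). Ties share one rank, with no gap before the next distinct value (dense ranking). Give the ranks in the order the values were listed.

Sorted (descending): 81, 69, 69, 69, 65, 59, 46
The 3 values of 69 share dense rank 2.
Remaining distinct values take the next consecutive integers.

4, 2, 2, 5, 2, 3, 1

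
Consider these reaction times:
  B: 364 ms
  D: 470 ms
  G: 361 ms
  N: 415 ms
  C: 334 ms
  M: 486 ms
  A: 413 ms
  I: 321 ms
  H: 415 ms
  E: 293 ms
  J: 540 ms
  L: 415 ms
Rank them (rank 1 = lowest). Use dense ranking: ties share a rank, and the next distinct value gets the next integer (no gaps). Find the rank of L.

7

Sorted (ascending): 293, 321, 334, 361, 364, 413, 415, 415, 415, 470, 486, 540
The 3 values of 415 share dense rank 7.
Remaining distinct values take the next consecutive integers.
L has value 415 ms → rank 7.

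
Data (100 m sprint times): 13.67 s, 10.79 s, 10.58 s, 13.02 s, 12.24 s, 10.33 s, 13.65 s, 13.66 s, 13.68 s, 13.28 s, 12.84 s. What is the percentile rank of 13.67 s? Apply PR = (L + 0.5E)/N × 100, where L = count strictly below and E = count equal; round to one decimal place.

86.4

N = 11.
Strictly below 13.67: 9. Equal to 13.67: 1.
PR = (9 + 0.5·1)/11 × 100 = 86.4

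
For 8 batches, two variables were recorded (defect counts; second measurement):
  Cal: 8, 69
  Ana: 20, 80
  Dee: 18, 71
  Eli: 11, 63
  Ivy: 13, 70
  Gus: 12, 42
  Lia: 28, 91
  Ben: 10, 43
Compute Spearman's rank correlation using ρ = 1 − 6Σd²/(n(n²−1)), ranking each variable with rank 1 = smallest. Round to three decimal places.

0.786

Ranks of variable 1: 1, 7, 6, 3, 5, 4, 8, 2
Ranks of variable 2: 4, 7, 6, 3, 5, 1, 8, 2
d = r₁ − r₂: -3, 0, 0, 0, 0, 3, 0, 0
d²: 9, 0, 0, 0, 0, 9, 0, 0; Σd² = 18
ρ = 1 − 6·18/(8·63) = 1 − 108/504 = 0.786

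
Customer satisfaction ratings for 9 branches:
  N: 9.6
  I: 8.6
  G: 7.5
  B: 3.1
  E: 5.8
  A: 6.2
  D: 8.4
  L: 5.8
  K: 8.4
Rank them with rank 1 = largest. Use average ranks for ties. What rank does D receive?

3.5

Sorted (descending): 9.6, 8.6, 8.4, 8.4, 7.5, 6.2, 5.8, 5.8, 3.1
The 2 values of 8.4 occupy positions 3–4 → average rank (3+4)/2 = 3.5.
The 2 values of 5.8 occupy positions 7–8 → average rank (7+8)/2 = 7.5.
D has value 8.4 → rank 3.5.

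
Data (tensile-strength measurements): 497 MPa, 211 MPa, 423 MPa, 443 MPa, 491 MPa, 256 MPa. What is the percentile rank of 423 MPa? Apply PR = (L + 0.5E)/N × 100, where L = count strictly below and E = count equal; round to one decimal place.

N = 6.
Strictly below 423: 2. Equal to 423: 1.
PR = (2 + 0.5·1)/6 × 100 = 41.7

41.7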